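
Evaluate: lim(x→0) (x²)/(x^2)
This is a 0/0 indeterminate form.

Apply L'Hôpital's rule: differentiate numerator and denominator separately.
  f(x) = x^2   ⇒   f'(x) = 2·x
  g(x) = x^2   ⇒   g'(x) = 2·x
  lim(x→0) f'(x)/g'(x) = lim(x→0) (2·x)/(2·x)
  = 1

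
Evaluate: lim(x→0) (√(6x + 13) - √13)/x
This is a standard limit.

Factor or rationalize the expression:
  lim(x→0) (√(6x + 13) - √13)/x = 3·sqrt(13)/13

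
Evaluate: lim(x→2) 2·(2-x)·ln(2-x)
This is a 0·∞ indeterminate form.

Rewrite 0·∞ as a quotient (0/0 or ∞/∞ form), then apply L'Hôpital's rule:
  lim(x→2) 2·(2-x)·ln(2-x) = 0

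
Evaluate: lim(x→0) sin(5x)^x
This is an exponential indeterminate form.

For exponential indeterminate forms, take the natural log:
  Let L = lim(x→0) sin(5x)^x
  Then ln(L) = lim(x→0) [exponent × ln(base)]
  Evaluate using L'Hôpital or standard limits, then exponentiate.
  L = 1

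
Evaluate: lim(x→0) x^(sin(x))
This is an exponential indeterminate form.

For exponential indeterminate forms, take the natural log:
  Let L = lim(x→0) x^(sin(x))
  Then ln(L) = lim(x→0) [exponent × ln(base)]
  Evaluate using L'Hôpital or standard limits, then exponentiate.
  L = 1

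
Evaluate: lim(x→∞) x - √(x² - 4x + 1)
This is an ∞-∞ indeterminate form.

Combine fractions or rationalize to convert ∞-∞ to 0/0 form:
  lim(x→∞) x - √(x² - 4x + 1) = 2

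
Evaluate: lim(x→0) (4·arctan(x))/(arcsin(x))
This is a 0/0 indeterminate form.

Apply L'Hôpital's rule: differentiate numerator and denominator separately.
  f(x) = 4·atan(x)   ⇒   f'(x) = 4/(x^2 + 1)
  g(x) = asin(x)   ⇒   g'(x) = 1/sqrt(1 - x^2)
  lim(x→0) f'(x)/g'(x) = lim(x→0) (4/(x^2 + 1))/(1/sqrt(1 - x^2))
  = 4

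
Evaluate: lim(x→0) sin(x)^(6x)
This is an exponential indeterminate form.

For exponential indeterminate forms, take the natural log:
  Let L = lim(x→0) sin(x)^(6x)
  Then ln(L) = lim(x→0) [exponent × ln(base)]
  Evaluate using L'Hôpital or standard limits, then exponentiate.
  L = 1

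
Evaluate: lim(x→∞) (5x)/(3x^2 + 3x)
This is an ∞/∞ indeterminate form.

Apply L'Hôpital's rule: differentiate numerator and denominator separately.
  f(x) = 5·x   ⇒   f'(x) = 5
  g(x) = 3·x^2 + 3·x   ⇒   g'(x) = 6·x + 3
  lim(x→∞) f'(x)/g'(x) = lim(x→∞) (5)/(6·x + 3)
  = 0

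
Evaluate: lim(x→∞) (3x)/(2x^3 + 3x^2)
This is an ∞/∞ indeterminate form.

Apply L'Hôpital's rule: differentiate numerator and denominator separately.
  f(x) = 3·x   ⇒   f'(x) = 3
  g(x) = 2·x^3 + 3·x^2   ⇒   g'(x) = 6·x^2 + 6·x
  lim(x→∞) f'(x)/g'(x) = lim(x→∞) (3)/(6·x^2 + 6·x)
  = 0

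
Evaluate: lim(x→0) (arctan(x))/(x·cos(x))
This is a 0/0 indeterminate form.

Apply L'Hôpital's rule: differentiate numerator and denominator separately.
  f(x) = atan(x)   ⇒   f'(x) = 1/(x^2 + 1)
  g(x) = x·cos(x)   ⇒   g'(x) = -x·sin(x) + cos(x)
  lim(x→0) f'(x)/g'(x) = lim(x→0) (1/(x^2 + 1))/(-x·sin(x) + cos(x))
  = 1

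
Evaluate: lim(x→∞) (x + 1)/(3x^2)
This is an ∞/∞ indeterminate form.

Apply L'Hôpital's rule: differentiate numerator and denominator separately.
  f(x) = x + 1   ⇒   f'(x) = 1
  g(x) = 3·x^2   ⇒   g'(x) = 6·x
  lim(x→∞) f'(x)/g'(x) = lim(x→∞) (1)/(6·x)
  = 0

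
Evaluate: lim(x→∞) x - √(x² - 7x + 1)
This is an ∞-∞ indeterminate form.

Combine fractions or rationalize to convert ∞-∞ to 0/0 form:
  lim(x→∞) x - √(x² - 7x + 1) = 7/2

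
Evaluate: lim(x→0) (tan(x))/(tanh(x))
This is a 0/0 indeterminate form.

Apply L'Hôpital's rule: differentiate numerator and denominator separately.
  f(x) = tan(x)   ⇒   f'(x) = tan(x)^2 + 1
  g(x) = tanh(x)   ⇒   g'(x) = 1 - tanh(x)^2
  lim(x→0) f'(x)/g'(x) = lim(x→0) (tan(x)^2 + 1)/(1 - tanh(x)^2)
  = 1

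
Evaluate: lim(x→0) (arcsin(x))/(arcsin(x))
This is a 0/0 indeterminate form.

Apply L'Hôpital's rule: differentiate numerator and denominator separately.
  f(x) = asin(x)   ⇒   f'(x) = 1/sqrt(1 - x^2)
  g(x) = asin(x)   ⇒   g'(x) = 1/sqrt(1 - x^2)
  lim(x→0) f'(x)/g'(x) = lim(x→0) (1/sqrt(1 - x^2))/(1/sqrt(1 - x^2))
  = 1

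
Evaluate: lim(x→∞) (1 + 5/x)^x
This is an exponential indeterminate form.

For exponential indeterminate forms, take the natural log:
  Let L = lim(x→∞) (1 + 5/x)^x
  Then ln(L) = lim(x→∞) [exponent × ln(base)]
  Evaluate using L'Hôpital or standard limits, then exponentiate.
  L = e^(5)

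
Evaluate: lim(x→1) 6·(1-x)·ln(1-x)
This is a 0·∞ indeterminate form.

Rewrite 0·∞ as a quotient (0/0 or ∞/∞ form), then apply L'Hôpital's rule:
  lim(x→1) 6·(1-x)·ln(1-x) = 0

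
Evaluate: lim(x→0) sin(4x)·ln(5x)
This is a 0·∞ indeterminate form.

Rewrite 0·∞ as a quotient (0/0 or ∞/∞ form), then apply L'Hôpital's rule:
  lim(x→0) sin(4x)·ln(5x) = 0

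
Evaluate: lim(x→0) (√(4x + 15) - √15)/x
This is a standard limit.

Factor or rationalize the expression:
  lim(x→0) (√(4x + 15) - √15)/x = 2·sqrt(15)/15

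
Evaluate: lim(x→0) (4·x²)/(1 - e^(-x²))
This is a 0/0 indeterminate form.

Apply L'Hôpital's rule: differentiate numerator and denominator separately.
  f(x) = 4·x^2   ⇒   f'(x) = 8·x
  g(x) = 1 - e^(-x^2)   ⇒   g'(x) = 2·x·e^(-x^2)
  lim(x→0) f'(x)/g'(x) = lim(x→0) (8·x)/(2·x·e^(-x^2))
  = 4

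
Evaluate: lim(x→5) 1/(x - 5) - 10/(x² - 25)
This is an ∞-∞ indeterminate form.

Combine fractions or rationalize to convert ∞-∞ to 0/0 form:
  lim(x→5) 1/(x - 5) - 10/(x² - 25) = 1/10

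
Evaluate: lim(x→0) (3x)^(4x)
This is an exponential indeterminate form.

For exponential indeterminate forms, take the natural log:
  Let L = lim(x→0) (3x)^(4x)
  Then ln(L) = lim(x→0) [exponent × ln(base)]
  Evaluate using L'Hôpital or standard limits, then exponentiate.
  L = 1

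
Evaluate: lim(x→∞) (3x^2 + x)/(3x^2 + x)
This is an ∞/∞ indeterminate form.

Apply L'Hôpital's rule: differentiate numerator and denominator separately.
  f(x) = 3·x^2 + x   ⇒   f'(x) = 6·x + 1
  g(x) = 3·x^2 + x   ⇒   g'(x) = 6·x + 1
  lim(x→∞) f'(x)/g'(x) = lim(x→∞) (6·x + 1)/(6·x + 1)
  = 1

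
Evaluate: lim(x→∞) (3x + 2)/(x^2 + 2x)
This is an ∞/∞ indeterminate form.

Apply L'Hôpital's rule: differentiate numerator and denominator separately.
  f(x) = 3·x + 2   ⇒   f'(x) = 3
  g(x) = x^2 + 2·x   ⇒   g'(x) = 2·x + 2
  lim(x→∞) f'(x)/g'(x) = lim(x→∞) (3)/(2·x + 2)
  = 0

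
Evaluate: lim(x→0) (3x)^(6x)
This is an exponential indeterminate form.

For exponential indeterminate forms, take the natural log:
  Let L = lim(x→0) (3x)^(6x)
  Then ln(L) = lim(x→0) [exponent × ln(base)]
  Evaluate using L'Hôpital or standard limits, then exponentiate.
  L = 1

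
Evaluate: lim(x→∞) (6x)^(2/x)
This is an exponential indeterminate form.

For exponential indeterminate forms, take the natural log:
  Let L = lim(x→∞) (6x)^(2/x)
  Then ln(L) = lim(x→∞) [exponent × ln(base)]
  Evaluate using L'Hôpital or standard limits, then exponentiate.
  L = 1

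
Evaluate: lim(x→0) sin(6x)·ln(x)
This is a 0·∞ indeterminate form.

Rewrite 0·∞ as a quotient (0/0 or ∞/∞ form), then apply L'Hôpital's rule:
  lim(x→0) sin(6x)·ln(x) = 0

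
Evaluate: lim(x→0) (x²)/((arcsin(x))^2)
This is a 0/0 indeterminate form.

Apply L'Hôpital's rule: differentiate numerator and denominator separately.
  f(x) = x^2   ⇒   f'(x) = 2·x
  g(x) = asin(x)^2   ⇒   g'(x) = 2·asin(x)/sqrt(1 - x^2)
  lim(x→0) f'(x)/g'(x) = lim(x→0) (2·x)/(2·asin(x)/sqrt(1 - x^2))
  = 1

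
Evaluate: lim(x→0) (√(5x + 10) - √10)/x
This is a standard limit.

Factor or rationalize the expression:
  lim(x→0) (√(5x + 10) - √10)/x = sqrt(10)/4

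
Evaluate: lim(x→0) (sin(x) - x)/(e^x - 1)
This is a 0/0 indeterminate form.

Apply L'Hôpital's rule: differentiate numerator and denominator separately.
  f(x) = -x + sin(x)   ⇒   f'(x) = cos(x) - 1
  g(x) = e^(x) - 1   ⇒   g'(x) = e^(x)
  lim(x→0) f'(x)/g'(x) = lim(x→0) (cos(x) - 1)/(e^(x))
  = 0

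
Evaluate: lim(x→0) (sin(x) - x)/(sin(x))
This is a 0/0 indeterminate form.

Apply L'Hôpital's rule: differentiate numerator and denominator separately.
  f(x) = -x + sin(x)   ⇒   f'(x) = cos(x) - 1
  g(x) = sin(x)   ⇒   g'(x) = cos(x)
  lim(x→0) f'(x)/g'(x) = lim(x→0) (cos(x) - 1)/(cos(x))
  = 0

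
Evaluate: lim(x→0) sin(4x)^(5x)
This is an exponential indeterminate form.

For exponential indeterminate forms, take the natural log:
  Let L = lim(x→0) sin(4x)^(5x)
  Then ln(L) = lim(x→0) [exponent × ln(base)]
  Evaluate using L'Hôpital or standard limits, then exponentiate.
  L = 1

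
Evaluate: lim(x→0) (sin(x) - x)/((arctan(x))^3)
This is a 0/0 indeterminate form.

Apply L'Hôpital's rule: differentiate numerator and denominator separately.
  f(x) = -x + sin(x)   ⇒   f'(x) = cos(x) - 1
  g(x) = atan(x)^3   ⇒   g'(x) = 3·atan(x)^2/(x^2 + 1)
  lim(x→0) f'(x)/g'(x) = lim(x→0) (cos(x) - 1)/(3·atan(x)^2/(x^2 + 1))
  = -1/6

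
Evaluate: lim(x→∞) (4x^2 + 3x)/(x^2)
This is an ∞/∞ indeterminate form.

Apply L'Hôpital's rule: differentiate numerator and denominator separately.
  f(x) = 4·x^2 + 3·x   ⇒   f'(x) = 8·x + 3
  g(x) = x^2   ⇒   g'(x) = 2·x
  lim(x→∞) f'(x)/g'(x) = lim(x→∞) (8·x + 3)/(2·x)
  = 4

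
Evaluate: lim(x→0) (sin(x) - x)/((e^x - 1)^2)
This is a 0/0 indeterminate form.

Apply L'Hôpital's rule: differentiate numerator and denominator separately.
  f(x) = -x + sin(x)   ⇒   f'(x) = cos(x) - 1
  g(x) = (e^(x) - 1)^2   ⇒   g'(x) = 2·(e^(x) - 1)·e^(x)
  lim(x→0) f'(x)/g'(x) = lim(x→0) (cos(x) - 1)/(2·(e^(x) - 1)·e^(x))
  = 0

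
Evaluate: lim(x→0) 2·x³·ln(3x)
This is a 0·∞ indeterminate form.

Rewrite 0·∞ as a quotient (0/0 or ∞/∞ form), then apply L'Hôpital's rule:
  lim(x→0) 2·x³·ln(3x) = 0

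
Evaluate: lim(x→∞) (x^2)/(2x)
This is an ∞/∞ indeterminate form.

Apply L'Hôpital's rule: differentiate numerator and denominator separately.
  f(x) = x^2   ⇒   f'(x) = 2·x
  g(x) = 2·x   ⇒   g'(x) = 2
  lim(x→∞) f'(x)/g'(x) = lim(x→∞) (2·x)/(2)
  = ∞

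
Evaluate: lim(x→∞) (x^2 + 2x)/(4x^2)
This is an ∞/∞ indeterminate form.

Apply L'Hôpital's rule: differentiate numerator and denominator separately.
  f(x) = x^2 + 2·x   ⇒   f'(x) = 2·x + 2
  g(x) = 4·x^2   ⇒   g'(x) = 8·x
  lim(x→∞) f'(x)/g'(x) = lim(x→∞) (2·x + 2)/(8·x)
  = 1/4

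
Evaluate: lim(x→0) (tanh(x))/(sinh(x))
This is a 0/0 indeterminate form.

Apply L'Hôpital's rule: differentiate numerator and denominator separately.
  f(x) = tanh(x)   ⇒   f'(x) = 1 - tanh(x)^2
  g(x) = sinh(x)   ⇒   g'(x) = cosh(x)
  lim(x→0) f'(x)/g'(x) = lim(x→0) (1 - tanh(x)^2)/(cosh(x))
  = 1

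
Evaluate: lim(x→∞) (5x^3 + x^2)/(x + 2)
This is an ∞/∞ indeterminate form.

Apply L'Hôpital's rule: differentiate numerator and denominator separately.
  f(x) = 5·x^3 + x^2   ⇒   f'(x) = 15·x^2 + 2·x
  g(x) = x + 2   ⇒   g'(x) = 1
  lim(x→∞) f'(x)/g'(x) = lim(x→∞) (15·x^2 + 2·x)/(1)
  = ∞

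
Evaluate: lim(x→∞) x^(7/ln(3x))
This is an exponential indeterminate form.

For exponential indeterminate forms, take the natural log:
  Let L = lim(x→∞) x^(7/ln(3x))
  Then ln(L) = lim(x→∞) [exponent × ln(base)]
  Evaluate using L'Hôpital or standard limits, then exponentiate.
  L = e^(7)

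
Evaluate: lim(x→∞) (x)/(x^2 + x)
This is an ∞/∞ indeterminate form.

Apply L'Hôpital's rule: differentiate numerator and denominator separately.
  f(x) = x   ⇒   f'(x) = 1
  g(x) = x^2 + x   ⇒   g'(x) = 2·x + 1
  lim(x→∞) f'(x)/g'(x) = lim(x→∞) (1)/(2·x + 1)
  = 0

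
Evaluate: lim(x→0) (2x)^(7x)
This is an exponential indeterminate form.

For exponential indeterminate forms, take the natural log:
  Let L = lim(x→0) (2x)^(7x)
  Then ln(L) = lim(x→0) [exponent × ln(base)]
  Evaluate using L'Hôpital or standard limits, then exponentiate.
  L = 1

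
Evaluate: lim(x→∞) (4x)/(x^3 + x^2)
This is an ∞/∞ indeterminate form.

Apply L'Hôpital's rule: differentiate numerator and denominator separately.
  f(x) = 4·x   ⇒   f'(x) = 4
  g(x) = x^3 + x^2   ⇒   g'(x) = 3·x^2 + 2·x
  lim(x→∞) f'(x)/g'(x) = lim(x→∞) (4)/(3·x^2 + 2·x)
  = 0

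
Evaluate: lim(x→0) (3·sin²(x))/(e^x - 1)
This is a 0/0 indeterminate form.

Apply L'Hôpital's rule: differentiate numerator and denominator separately.
  f(x) = 3·sin(x)^2   ⇒   f'(x) = 6·sin(x)·cos(x)
  g(x) = e^(x) - 1   ⇒   g'(x) = e^(x)
  lim(x→0) f'(x)/g'(x) = lim(x→0) (6·sin(x)·cos(x))/(e^(x))
  = 0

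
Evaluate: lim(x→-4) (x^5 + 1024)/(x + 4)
This is a standard limit.

Factor or rationalize the expression:
  lim(x→-4) (x^5 + 1024)/(x + 4) = 1280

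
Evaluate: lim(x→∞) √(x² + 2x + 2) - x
This is an ∞-∞ indeterminate form.

Combine fractions or rationalize to convert ∞-∞ to 0/0 form:
  lim(x→∞) √(x² + 2x + 2) - x = 1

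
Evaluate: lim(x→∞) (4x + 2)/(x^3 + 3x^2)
This is an ∞/∞ indeterminate form.

Apply L'Hôpital's rule: differentiate numerator and denominator separately.
  f(x) = 4·x + 2   ⇒   f'(x) = 4
  g(x) = x^3 + 3·x^2   ⇒   g'(x) = 3·x^2 + 6·x
  lim(x→∞) f'(x)/g'(x) = lim(x→∞) (4)/(3·x^2 + 6·x)
  = 0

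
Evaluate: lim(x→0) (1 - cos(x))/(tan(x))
This is a 0/0 indeterminate form.

Apply L'Hôpital's rule: differentiate numerator and denominator separately.
  f(x) = 1 - cos(x)   ⇒   f'(x) = sin(x)
  g(x) = tan(x)   ⇒   g'(x) = tan(x)^2 + 1
  lim(x→0) f'(x)/g'(x) = lim(x→0) (sin(x))/(tan(x)^2 + 1)
  = 0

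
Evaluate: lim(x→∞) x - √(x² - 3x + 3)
This is an ∞-∞ indeterminate form.

Combine fractions or rationalize to convert ∞-∞ to 0/0 form:
  lim(x→∞) x - √(x² - 3x + 3) = 3/2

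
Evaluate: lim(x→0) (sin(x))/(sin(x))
This is a 0/0 indeterminate form.

Apply L'Hôpital's rule: differentiate numerator and denominator separately.
  f(x) = sin(x)   ⇒   f'(x) = cos(x)
  g(x) = sin(x)   ⇒   g'(x) = cos(x)
  lim(x→0) f'(x)/g'(x) = lim(x→0) (cos(x))/(cos(x))
  = 1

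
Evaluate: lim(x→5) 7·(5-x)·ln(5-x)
This is a 0·∞ indeterminate form.

Rewrite 0·∞ as a quotient (0/0 or ∞/∞ form), then apply L'Hôpital's rule:
  lim(x→5) 7·(5-x)·ln(5-x) = 0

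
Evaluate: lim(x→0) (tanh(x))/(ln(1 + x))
This is a 0/0 indeterminate form.

Apply L'Hôpital's rule: differentiate numerator and denominator separately.
  f(x) = tanh(x)   ⇒   f'(x) = 1 - tanh(x)^2
  g(x) = ln(x + 1)   ⇒   g'(x) = 1/(x + 1)
  lim(x→0) f'(x)/g'(x) = lim(x→0) (1 - tanh(x)^2)/(1/(x + 1))
  = 1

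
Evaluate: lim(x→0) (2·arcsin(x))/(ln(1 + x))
This is a 0/0 indeterminate form.

Apply L'Hôpital's rule: differentiate numerator and denominator separately.
  f(x) = 2·asin(x)   ⇒   f'(x) = 2/sqrt(1 - x^2)
  g(x) = ln(x + 1)   ⇒   g'(x) = 1/(x + 1)
  lim(x→0) f'(x)/g'(x) = lim(x→0) (2/sqrt(1 - x^2))/(1/(x + 1))
  = 2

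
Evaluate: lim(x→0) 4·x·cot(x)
This is a 0·∞ indeterminate form.

Rewrite 0·∞ as a quotient (0/0 or ∞/∞ form), then apply L'Hôpital's rule:
  lim(x→0) 4·x·cot(x) = 4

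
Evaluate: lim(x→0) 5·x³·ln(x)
This is a 0·∞ indeterminate form.

Rewrite 0·∞ as a quotient (0/0 or ∞/∞ form), then apply L'Hôpital's rule:
  lim(x→0) 5·x³·ln(x) = 0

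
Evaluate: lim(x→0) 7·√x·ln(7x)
This is a 0·∞ indeterminate form.

Rewrite 0·∞ as a quotient (0/0 or ∞/∞ form), then apply L'Hôpital's rule:
  lim(x→0) 7·√x·ln(7x) = 0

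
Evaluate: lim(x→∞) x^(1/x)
This is an exponential indeterminate form.

For exponential indeterminate forms, take the natural log:
  Let L = lim(x→∞) x^(1/x)
  Then ln(L) = lim(x→∞) [exponent × ln(base)]
  Evaluate using L'Hôpital or standard limits, then exponentiate.
  L = 1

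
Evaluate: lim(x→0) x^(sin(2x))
This is an exponential indeterminate form.

For exponential indeterminate forms, take the natural log:
  Let L = lim(x→0) x^(sin(2x))
  Then ln(L) = lim(x→0) [exponent × ln(base)]
  Evaluate using L'Hôpital or standard limits, then exponentiate.
  L = 1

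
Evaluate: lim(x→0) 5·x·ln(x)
This is a 0·∞ indeterminate form.

Rewrite 0·∞ as a quotient (0/0 or ∞/∞ form), then apply L'Hôpital's rule:
  lim(x→0) 5·x·ln(x) = 0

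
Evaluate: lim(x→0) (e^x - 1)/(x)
This is a 0/0 indeterminate form.

Apply L'Hôpital's rule: differentiate numerator and denominator separately.
  f(x) = e^(x) - 1   ⇒   f'(x) = e^(x)
  g(x) = x   ⇒   g'(x) = 1
  lim(x→0) f'(x)/g'(x) = lim(x→0) (e^(x))/(1)
  = 1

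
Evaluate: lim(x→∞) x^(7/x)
This is an exponential indeterminate form.

For exponential indeterminate forms, take the natural log:
  Let L = lim(x→∞) x^(7/x)
  Then ln(L) = lim(x→∞) [exponent × ln(base)]
  Evaluate using L'Hôpital or standard limits, then exponentiate.
  L = 1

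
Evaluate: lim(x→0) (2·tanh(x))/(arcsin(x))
This is a 0/0 indeterminate form.

Apply L'Hôpital's rule: differentiate numerator and denominator separately.
  f(x) = 2·tanh(x)   ⇒   f'(x) = 2 - 2·tanh(x)^2
  g(x) = asin(x)   ⇒   g'(x) = 1/sqrt(1 - x^2)
  lim(x→0) f'(x)/g'(x) = lim(x→0) (2 - 2·tanh(x)^2)/(1/sqrt(1 - x^2))
  = 2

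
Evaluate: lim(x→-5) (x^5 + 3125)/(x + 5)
This is a standard limit.

Factor or rationalize the expression:
  lim(x→-5) (x^5 + 3125)/(x + 5) = 3125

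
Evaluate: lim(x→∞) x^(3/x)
This is an exponential indeterminate form.

For exponential indeterminate forms, take the natural log:
  Let L = lim(x→∞) x^(3/x)
  Then ln(L) = lim(x→∞) [exponent × ln(base)]
  Evaluate using L'Hôpital or standard limits, then exponentiate.
  L = 1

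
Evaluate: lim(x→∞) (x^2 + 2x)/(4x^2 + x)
This is an ∞/∞ indeterminate form.

Apply L'Hôpital's rule: differentiate numerator and denominator separately.
  f(x) = x^2 + 2·x   ⇒   f'(x) = 2·x + 2
  g(x) = 4·x^2 + x   ⇒   g'(x) = 8·x + 1
  lim(x→∞) f'(x)/g'(x) = lim(x→∞) (2·x + 2)/(8·x + 1)
  = 1/4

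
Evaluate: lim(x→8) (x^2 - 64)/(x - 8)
This is a standard limit.

Factor or rationalize the expression:
  lim(x→8) (x^2 - 64)/(x - 8) = 16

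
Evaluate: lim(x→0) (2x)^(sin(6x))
This is an exponential indeterminate form.

For exponential indeterminate forms, take the natural log:
  Let L = lim(x→0) (2x)^(sin(6x))
  Then ln(L) = lim(x→0) [exponent × ln(base)]
  Evaluate using L'Hôpital or standard limits, then exponentiate.
  L = 1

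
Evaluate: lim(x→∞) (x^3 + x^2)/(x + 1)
This is an ∞/∞ indeterminate form.

Apply L'Hôpital's rule: differentiate numerator and denominator separately.
  f(x) = x^3 + x^2   ⇒   f'(x) = 3·x^2 + 2·x
  g(x) = x + 1   ⇒   g'(x) = 1
  lim(x→∞) f'(x)/g'(x) = lim(x→∞) (3·x^2 + 2·x)/(1)
  = ∞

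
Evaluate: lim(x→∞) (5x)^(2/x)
This is an exponential indeterminate form.

For exponential indeterminate forms, take the natural log:
  Let L = lim(x→∞) (5x)^(2/x)
  Then ln(L) = lim(x→∞) [exponent × ln(base)]
  Evaluate using L'Hôpital or standard limits, then exponentiate.
  L = 1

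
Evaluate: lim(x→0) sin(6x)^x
This is an exponential indeterminate form.

For exponential indeterminate forms, take the natural log:
  Let L = lim(x→0) sin(6x)^x
  Then ln(L) = lim(x→0) [exponent × ln(base)]
  Evaluate using L'Hôpital or standard limits, then exponentiate.
  L = 1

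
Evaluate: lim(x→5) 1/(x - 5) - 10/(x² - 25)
This is an ∞-∞ indeterminate form.

Combine fractions or rationalize to convert ∞-∞ to 0/0 form:
  lim(x→5) 1/(x - 5) - 10/(x² - 25) = 1/10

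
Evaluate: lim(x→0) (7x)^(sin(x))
This is an exponential indeterminate form.

For exponential indeterminate forms, take the natural log:
  Let L = lim(x→0) (7x)^(sin(x))
  Then ln(L) = lim(x→0) [exponent × ln(base)]
  Evaluate using L'Hôpital or standard limits, then exponentiate.
  L = 1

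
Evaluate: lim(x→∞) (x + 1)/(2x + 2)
This is an ∞/∞ indeterminate form.

Apply L'Hôpital's rule: differentiate numerator and denominator separately.
  f(x) = x + 1   ⇒   f'(x) = 1
  g(x) = 2·x + 2   ⇒   g'(x) = 2
  lim(x→∞) f'(x)/g'(x) = lim(x→∞) (1)/(2)
  = 1/2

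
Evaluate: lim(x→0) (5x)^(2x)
This is an exponential indeterminate form.

For exponential indeterminate forms, take the natural log:
  Let L = lim(x→0) (5x)^(2x)
  Then ln(L) = lim(x→0) [exponent × ln(base)]
  Evaluate using L'Hôpital or standard limits, then exponentiate.
  L = 1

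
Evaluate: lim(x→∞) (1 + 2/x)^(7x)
This is an exponential indeterminate form.

For exponential indeterminate forms, take the natural log:
  Let L = lim(x→∞) (1 + 2/x)^(7x)
  Then ln(L) = lim(x→∞) [exponent × ln(base)]
  Evaluate using L'Hôpital or standard limits, then exponentiate.
  L = e^(14)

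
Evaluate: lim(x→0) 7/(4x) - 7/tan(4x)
This is an ∞-∞ indeterminate form.

Combine fractions or rationalize to convert ∞-∞ to 0/0 form:
  lim(x→0) 7/(4x) - 7/tan(4x) = 0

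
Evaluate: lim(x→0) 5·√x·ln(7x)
This is a 0·∞ indeterminate form.

Rewrite 0·∞ as a quotient (0/0 or ∞/∞ form), then apply L'Hôpital's rule:
  lim(x→0) 5·√x·ln(7x) = 0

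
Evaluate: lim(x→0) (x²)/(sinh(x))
This is a 0/0 indeterminate form.

Apply L'Hôpital's rule: differentiate numerator and denominator separately.
  f(x) = x^2   ⇒   f'(x) = 2·x
  g(x) = sinh(x)   ⇒   g'(x) = cosh(x)
  lim(x→0) f'(x)/g'(x) = lim(x→0) (2·x)/(cosh(x))
  = 0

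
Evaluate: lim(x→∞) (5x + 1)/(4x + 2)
This is an ∞/∞ indeterminate form.

Apply L'Hôpital's rule: differentiate numerator and denominator separately.
  f(x) = 5·x + 1   ⇒   f'(x) = 5
  g(x) = 4·x + 2   ⇒   g'(x) = 4
  lim(x→∞) f'(x)/g'(x) = lim(x→∞) (5)/(4)
  = 5/4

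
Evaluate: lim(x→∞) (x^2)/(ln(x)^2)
This is an ∞/∞ indeterminate form.

Apply L'Hôpital's rule: differentiate numerator and denominator separately.
  f(x) = x^2   ⇒   f'(x) = 2·x
  g(x) = ln(x)^2   ⇒   g'(x) = 2·ln(x)/x
  lim(x→∞) f'(x)/g'(x) = lim(x→∞) (2·x)/(2·ln(x)/x)
  = ∞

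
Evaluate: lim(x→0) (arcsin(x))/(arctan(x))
This is a 0/0 indeterminate form.

Apply L'Hôpital's rule: differentiate numerator and denominator separately.
  f(x) = asin(x)   ⇒   f'(x) = 1/sqrt(1 - x^2)
  g(x) = atan(x)   ⇒   g'(x) = 1/(x^2 + 1)
  lim(x→0) f'(x)/g'(x) = lim(x→0) (1/sqrt(1 - x^2))/(1/(x^2 + 1))
  = 1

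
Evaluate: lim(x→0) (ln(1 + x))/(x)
This is a 0/0 indeterminate form.

Apply L'Hôpital's rule: differentiate numerator and denominator separately.
  f(x) = ln(x + 1)   ⇒   f'(x) = 1/(x + 1)
  g(x) = x   ⇒   g'(x) = 1
  lim(x→0) f'(x)/g'(x) = lim(x→0) (1/(x + 1))/(1)
  = 1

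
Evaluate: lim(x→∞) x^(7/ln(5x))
This is an exponential indeterminate form.

For exponential indeterminate forms, take the natural log:
  Let L = lim(x→∞) x^(7/ln(5x))
  Then ln(L) = lim(x→∞) [exponent × ln(base)]
  Evaluate using L'Hôpital or standard limits, then exponentiate.
  L = e^(7)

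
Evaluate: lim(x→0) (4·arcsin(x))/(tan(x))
This is a 0/0 indeterminate form.

Apply L'Hôpital's rule: differentiate numerator and denominator separately.
  f(x) = 4·asin(x)   ⇒   f'(x) = 4/sqrt(1 - x^2)
  g(x) = tan(x)   ⇒   g'(x) = tan(x)^2 + 1
  lim(x→0) f'(x)/g'(x) = lim(x→0) (4/sqrt(1 - x^2))/(tan(x)^2 + 1)
  = 4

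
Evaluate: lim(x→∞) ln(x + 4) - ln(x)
This is an ∞-∞ indeterminate form.

Combine fractions or rationalize to convert ∞-∞ to 0/0 form:
  lim(x→∞) ln(x + 4) - ln(x) = 0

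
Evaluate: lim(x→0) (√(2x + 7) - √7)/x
This is a standard limit.

Factor or rationalize the expression:
  lim(x→0) (√(2x + 7) - √7)/x = sqrt(7)/7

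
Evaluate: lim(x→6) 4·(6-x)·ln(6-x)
This is a 0·∞ indeterminate form.

Rewrite 0·∞ as a quotient (0/0 or ∞/∞ form), then apply L'Hôpital's rule:
  lim(x→6) 4·(6-x)·ln(6-x) = 0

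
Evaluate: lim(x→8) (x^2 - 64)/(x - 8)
This is a standard limit.

Factor or rationalize the expression:
  lim(x→8) (x^2 - 64)/(x - 8) = 16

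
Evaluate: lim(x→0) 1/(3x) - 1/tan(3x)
This is an ∞-∞ indeterminate form.

Combine fractions or rationalize to convert ∞-∞ to 0/0 form:
  lim(x→0) 1/(3x) - 1/tan(3x) = 0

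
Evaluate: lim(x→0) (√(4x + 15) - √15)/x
This is a standard limit.

Factor or rationalize the expression:
  lim(x→0) (√(4x + 15) - √15)/x = 2·sqrt(15)/15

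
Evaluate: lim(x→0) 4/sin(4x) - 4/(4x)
This is an ∞-∞ indeterminate form.

Combine fractions or rationalize to convert ∞-∞ to 0/0 form:
  lim(x→0) 4/sin(4x) - 4/(4x) = 0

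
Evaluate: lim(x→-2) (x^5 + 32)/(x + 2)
This is a standard limit.

Factor or rationalize the expression:
  lim(x→-2) (x^5 + 32)/(x + 2) = 80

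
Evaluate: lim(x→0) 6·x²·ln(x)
This is a 0·∞ indeterminate form.

Rewrite 0·∞ as a quotient (0/0 or ∞/∞ form), then apply L'Hôpital's rule:
  lim(x→0) 6·x²·ln(x) = 0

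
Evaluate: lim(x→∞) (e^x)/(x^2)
This is an ∞/∞ indeterminate form.

Apply L'Hôpital's rule: differentiate numerator and denominator separately.
  f(x) = e^(x)   ⇒   f'(x) = e^(x)
  g(x) = x^2   ⇒   g'(x) = 2·x
  lim(x→∞) f'(x)/g'(x) = lim(x→∞) (e^(x))/(2·x)
  = ∞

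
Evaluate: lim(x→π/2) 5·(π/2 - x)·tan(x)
This is a 0·∞ indeterminate form.

Rewrite 0·∞ as a quotient (0/0 or ∞/∞ form), then apply L'Hôpital's rule:
  lim(x→π/2) 5·(π/2 - x)·tan(x) = 5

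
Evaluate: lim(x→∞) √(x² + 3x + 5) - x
This is an ∞-∞ indeterminate form.

Combine fractions or rationalize to convert ∞-∞ to 0/0 form:
  lim(x→∞) √(x² + 3x + 5) - x = 3/2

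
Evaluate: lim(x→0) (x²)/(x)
This is a 0/0 indeterminate form.

Apply L'Hôpital's rule: differentiate numerator and denominator separately.
  f(x) = x^2   ⇒   f'(x) = 2·x
  g(x) = x   ⇒   g'(x) = 1
  lim(x→0) f'(x)/g'(x) = lim(x→0) (2·x)/(1)
  = 0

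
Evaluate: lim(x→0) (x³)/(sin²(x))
This is a 0/0 indeterminate form.

Apply L'Hôpital's rule: differentiate numerator and denominator separately.
  f(x) = x^3   ⇒   f'(x) = 3·x^2
  g(x) = sin(x)^2   ⇒   g'(x) = 2·sin(x)·cos(x)
  lim(x→0) f'(x)/g'(x) = lim(x→0) (3·x^2)/(2·sin(x)·cos(x))
  = 0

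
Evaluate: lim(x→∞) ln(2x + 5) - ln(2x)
This is an ∞-∞ indeterminate form.

Combine fractions or rationalize to convert ∞-∞ to 0/0 form:
  lim(x→∞) ln(2x + 5) - ln(2x) = 0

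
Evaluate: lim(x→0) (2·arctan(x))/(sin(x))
This is a 0/0 indeterminate form.

Apply L'Hôpital's rule: differentiate numerator and denominator separately.
  f(x) = 2·atan(x)   ⇒   f'(x) = 2/(x^2 + 1)
  g(x) = sin(x)   ⇒   g'(x) = cos(x)
  lim(x→0) f'(x)/g'(x) = lim(x→0) (2/(x^2 + 1))/(cos(x))
  = 2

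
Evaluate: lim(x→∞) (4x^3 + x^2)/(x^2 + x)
This is an ∞/∞ indeterminate form.

Apply L'Hôpital's rule: differentiate numerator and denominator separately.
  f(x) = 4·x^3 + x^2   ⇒   f'(x) = 12·x^2 + 2·x
  g(x) = x^2 + x   ⇒   g'(x) = 2·x + 1
  lim(x→∞) f'(x)/g'(x) = lim(x→∞) (12·x^2 + 2·x)/(2·x + 1)
  = ∞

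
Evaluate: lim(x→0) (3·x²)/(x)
This is a 0/0 indeterminate form.

Apply L'Hôpital's rule: differentiate numerator and denominator separately.
  f(x) = 3·x^2   ⇒   f'(x) = 6·x
  g(x) = x   ⇒   g'(x) = 1
  lim(x→0) f'(x)/g'(x) = lim(x→0) (6·x)/(1)
  = 0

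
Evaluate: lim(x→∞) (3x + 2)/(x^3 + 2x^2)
This is an ∞/∞ indeterminate form.

Apply L'Hôpital's rule: differentiate numerator and denominator separately.
  f(x) = 3·x + 2   ⇒   f'(x) = 3
  g(x) = x^3 + 2·x^2   ⇒   g'(x) = 3·x^2 + 4·x
  lim(x→∞) f'(x)/g'(x) = lim(x→∞) (3)/(3·x^2 + 4·x)
  = 0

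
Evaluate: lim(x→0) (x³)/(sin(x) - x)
This is a 0/0 indeterminate form.

Apply L'Hôpital's rule: differentiate numerator and denominator separately.
  f(x) = x^3   ⇒   f'(x) = 3·x^2
  g(x) = -x + sin(x)   ⇒   g'(x) = cos(x) - 1
  lim(x→0) f'(x)/g'(x) = lim(x→0) (3·x^2)/(cos(x) - 1)
  = -6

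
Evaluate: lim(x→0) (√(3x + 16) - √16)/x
This is a standard limit.

Factor or rationalize the expression:
  lim(x→0) (√(3x + 16) - √16)/x = 3/8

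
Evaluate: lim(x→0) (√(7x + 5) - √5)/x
This is a standard limit.

Factor or rationalize the expression:
  lim(x→0) (√(7x + 5) - √5)/x = 7·sqrt(5)/10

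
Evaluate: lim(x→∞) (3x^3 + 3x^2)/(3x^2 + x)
This is an ∞/∞ indeterminate form.

Apply L'Hôpital's rule: differentiate numerator and denominator separately.
  f(x) = 3·x^3 + 3·x^2   ⇒   f'(x) = 9·x^2 + 6·x
  g(x) = 3·x^2 + x   ⇒   g'(x) = 6·x + 1
  lim(x→∞) f'(x)/g'(x) = lim(x→∞) (9·x^2 + 6·x)/(6·x + 1)
  = ∞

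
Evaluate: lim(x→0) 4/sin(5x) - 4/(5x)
This is an ∞-∞ indeterminate form.

Combine fractions or rationalize to convert ∞-∞ to 0/0 form:
  lim(x→0) 4/sin(5x) - 4/(5x) = 0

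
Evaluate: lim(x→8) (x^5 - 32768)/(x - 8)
This is a standard limit.

Factor or rationalize the expression:
  lim(x→8) (x^5 - 32768)/(x - 8) = 20480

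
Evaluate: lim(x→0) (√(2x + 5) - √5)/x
This is a standard limit.

Factor or rationalize the expression:
  lim(x→0) (√(2x + 5) - √5)/x = sqrt(5)/5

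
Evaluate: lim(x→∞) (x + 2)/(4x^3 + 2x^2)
This is an ∞/∞ indeterminate form.

Apply L'Hôpital's rule: differentiate numerator and denominator separately.
  f(x) = x + 2   ⇒   f'(x) = 1
  g(x) = 4·x^3 + 2·x^2   ⇒   g'(x) = 12·x^2 + 4·x
  lim(x→∞) f'(x)/g'(x) = lim(x→∞) (1)/(12·x^2 + 4·x)
  = 0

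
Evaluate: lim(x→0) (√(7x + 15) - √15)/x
This is a standard limit.

Factor or rationalize the expression:
  lim(x→0) (√(7x + 15) - √15)/x = 7·sqrt(15)/30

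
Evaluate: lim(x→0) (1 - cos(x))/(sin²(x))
This is a 0/0 indeterminate form.

Apply L'Hôpital's rule: differentiate numerator and denominator separately.
  f(x) = 1 - cos(x)   ⇒   f'(x) = sin(x)
  g(x) = sin(x)^2   ⇒   g'(x) = 2·sin(x)·cos(x)
  lim(x→0) f'(x)/g'(x) = lim(x→0) (sin(x))/(2·sin(x)·cos(x))
  = 1/2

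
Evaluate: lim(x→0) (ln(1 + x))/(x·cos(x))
This is a 0/0 indeterminate form.

Apply L'Hôpital's rule: differentiate numerator and denominator separately.
  f(x) = ln(x + 1)   ⇒   f'(x) = 1/(x + 1)
  g(x) = x·cos(x)   ⇒   g'(x) = -x·sin(x) + cos(x)
  lim(x→0) f'(x)/g'(x) = lim(x→0) (1/(x + 1))/(-x·sin(x) + cos(x))
  = 1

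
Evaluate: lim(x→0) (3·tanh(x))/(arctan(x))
This is a 0/0 indeterminate form.

Apply L'Hôpital's rule: differentiate numerator and denominator separately.
  f(x) = 3·tanh(x)   ⇒   f'(x) = 3 - 3·tanh(x)^2
  g(x) = atan(x)   ⇒   g'(x) = 1/(x^2 + 1)
  lim(x→0) f'(x)/g'(x) = lim(x→0) (3 - 3·tanh(x)^2)/(1/(x^2 + 1))
  = 3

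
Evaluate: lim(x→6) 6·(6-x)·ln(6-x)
This is a 0·∞ indeterminate form.

Rewrite 0·∞ as a quotient (0/0 or ∞/∞ form), then apply L'Hôpital's rule:
  lim(x→6) 6·(6-x)·ln(6-x) = 0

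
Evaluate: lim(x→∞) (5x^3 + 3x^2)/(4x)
This is an ∞/∞ indeterminate form.

Apply L'Hôpital's rule: differentiate numerator and denominator separately.
  f(x) = 5·x^3 + 3·x^2   ⇒   f'(x) = 15·x^2 + 6·x
  g(x) = 4·x   ⇒   g'(x) = 4
  lim(x→∞) f'(x)/g'(x) = lim(x→∞) (15·x^2 + 6·x)/(4)
  = ∞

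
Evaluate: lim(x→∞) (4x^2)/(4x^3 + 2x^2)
This is an ∞/∞ indeterminate form.

Apply L'Hôpital's rule: differentiate numerator and denominator separately.
  f(x) = 4·x^2   ⇒   f'(x) = 8·x
  g(x) = 4·x^3 + 2·x^2   ⇒   g'(x) = 12·x^2 + 4·x
  lim(x→∞) f'(x)/g'(x) = lim(x→∞) (8·x)/(12·x^2 + 4·x)
  = 0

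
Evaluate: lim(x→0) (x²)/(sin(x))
This is a 0/0 indeterminate form.

Apply L'Hôpital's rule: differentiate numerator and denominator separately.
  f(x) = x^2   ⇒   f'(x) = 2·x
  g(x) = sin(x)   ⇒   g'(x) = cos(x)
  lim(x→0) f'(x)/g'(x) = lim(x→0) (2·x)/(cos(x))
  = 0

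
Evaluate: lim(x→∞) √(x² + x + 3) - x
This is an ∞-∞ indeterminate form.

Combine fractions or rationalize to convert ∞-∞ to 0/0 form:
  lim(x→∞) √(x² + x + 3) - x = 1/2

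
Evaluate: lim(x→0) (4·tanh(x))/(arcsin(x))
This is a 0/0 indeterminate form.

Apply L'Hôpital's rule: differentiate numerator and denominator separately.
  f(x) = 4·tanh(x)   ⇒   f'(x) = 4 - 4·tanh(x)^2
  g(x) = asin(x)   ⇒   g'(x) = 1/sqrt(1 - x^2)
  lim(x→0) f'(x)/g'(x) = lim(x→0) (4 - 4·tanh(x)^2)/(1/sqrt(1 - x^2))
  = 4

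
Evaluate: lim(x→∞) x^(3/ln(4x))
This is an exponential indeterminate form.

For exponential indeterminate forms, take the natural log:
  Let L = lim(x→∞) x^(3/ln(4x))
  Then ln(L) = lim(x→∞) [exponent × ln(base)]
  Evaluate using L'Hôpital or standard limits, then exponentiate.
  L = e^(3)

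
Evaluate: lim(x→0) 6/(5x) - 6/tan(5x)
This is an ∞-∞ indeterminate form.

Combine fractions or rationalize to convert ∞-∞ to 0/0 form:
  lim(x→0) 6/(5x) - 6/tan(5x) = 0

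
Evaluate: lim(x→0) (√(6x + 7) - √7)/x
This is a standard limit.

Factor or rationalize the expression:
  lim(x→0) (√(6x + 7) - √7)/x = 3·sqrt(7)/7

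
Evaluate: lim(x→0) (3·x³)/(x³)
This is a 0/0 indeterminate form.

Apply L'Hôpital's rule: differentiate numerator and denominator separately.
  f(x) = 3·x^3   ⇒   f'(x) = 9·x^2
  g(x) = x^3   ⇒   g'(x) = 3·x^2
  lim(x→0) f'(x)/g'(x) = lim(x→0) (9·x^2)/(3·x^2)
  = 3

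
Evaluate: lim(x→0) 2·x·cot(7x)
This is a 0·∞ indeterminate form.

Rewrite 0·∞ as a quotient (0/0 or ∞/∞ form), then apply L'Hôpital's rule:
  lim(x→0) 2·x·cot(7x) = 2/7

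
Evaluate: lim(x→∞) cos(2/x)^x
This is an exponential indeterminate form.

For exponential indeterminate forms, take the natural log:
  Let L = lim(x→∞) cos(2/x)^x
  Then ln(L) = lim(x→∞) [exponent × ln(base)]
  Evaluate using L'Hôpital or standard limits, then exponentiate.
  L = 1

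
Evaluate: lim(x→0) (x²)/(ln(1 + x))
This is a 0/0 indeterminate form.

Apply L'Hôpital's rule: differentiate numerator and denominator separately.
  f(x) = x^2   ⇒   f'(x) = 2·x
  g(x) = ln(x + 1)   ⇒   g'(x) = 1/(x + 1)
  lim(x→0) f'(x)/g'(x) = lim(x→0) (2·x)/(1/(x + 1))
  = 0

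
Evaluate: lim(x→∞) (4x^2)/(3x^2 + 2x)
This is an ∞/∞ indeterminate form.

Apply L'Hôpital's rule: differentiate numerator and denominator separately.
  f(x) = 4·x^2   ⇒   f'(x) = 8·x
  g(x) = 3·x^2 + 2·x   ⇒   g'(x) = 6·x + 2
  lim(x→∞) f'(x)/g'(x) = lim(x→∞) (8·x)/(6·x + 2)
  = 4/3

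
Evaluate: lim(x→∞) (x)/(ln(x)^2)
This is an ∞/∞ indeterminate form.

Apply L'Hôpital's rule: differentiate numerator and denominator separately.
  f(x) = x   ⇒   f'(x) = 1
  g(x) = ln(x)^2   ⇒   g'(x) = 2·ln(x)/x
  lim(x→∞) f'(x)/g'(x) = lim(x→∞) (1)/(2·ln(x)/x)
  = ∞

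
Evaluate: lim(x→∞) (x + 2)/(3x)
This is an ∞/∞ indeterminate form.

Apply L'Hôpital's rule: differentiate numerator and denominator separately.
  f(x) = x + 2   ⇒   f'(x) = 1
  g(x) = 3·x   ⇒   g'(x) = 3
  lim(x→∞) f'(x)/g'(x) = lim(x→∞) (1)/(3)
  = 1/3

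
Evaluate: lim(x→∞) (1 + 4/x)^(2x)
This is an exponential indeterminate form.

For exponential indeterminate forms, take the natural log:
  Let L = lim(x→∞) (1 + 4/x)^(2x)
  Then ln(L) = lim(x→∞) [exponent × ln(base)]
  Evaluate using L'Hôpital or standard limits, then exponentiate.
  L = e^(8)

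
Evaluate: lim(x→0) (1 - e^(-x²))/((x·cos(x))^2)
This is a 0/0 indeterminate form.

Apply L'Hôpital's rule: differentiate numerator and denominator separately.
  f(x) = 1 - e^(-x^2)   ⇒   f'(x) = 2·x·e^(-x^2)
  g(x) = x^2·cos(x)^2   ⇒   g'(x) = -2·x^2·sin(x)·cos(x) + 2·x·cos(x)^2
  lim(x→0) f'(x)/g'(x) = lim(x→0) (2·x·e^(-x^2))/(-2·x^2·sin(x)·cos(x) + 2·x·cos(x)^2)
  = 1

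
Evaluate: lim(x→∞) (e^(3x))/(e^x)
This is an ∞/∞ indeterminate form.

Apply L'Hôpital's rule: differentiate numerator and denominator separately.
  f(x) = e^(3·x)   ⇒   f'(x) = 3·e^(3·x)
  g(x) = e^(x)   ⇒   g'(x) = e^(x)
  lim(x→∞) f'(x)/g'(x) = lim(x→∞) (3·e^(3·x))/(e^(x))
  = ∞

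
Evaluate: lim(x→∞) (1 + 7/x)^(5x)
This is an exponential indeterminate form.

For exponential indeterminate forms, take the natural log:
  Let L = lim(x→∞) (1 + 7/x)^(5x)
  Then ln(L) = lim(x→∞) [exponent × ln(base)]
  Evaluate using L'Hôpital or standard limits, then exponentiate.
  L = e^(35)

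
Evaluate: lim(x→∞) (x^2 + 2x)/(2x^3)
This is an ∞/∞ indeterminate form.

Apply L'Hôpital's rule: differentiate numerator and denominator separately.
  f(x) = x^2 + 2·x   ⇒   f'(x) = 2·x + 2
  g(x) = 2·x^3   ⇒   g'(x) = 6·x^2
  lim(x→∞) f'(x)/g'(x) = lim(x→∞) (2·x + 2)/(6·x^2)
  = 0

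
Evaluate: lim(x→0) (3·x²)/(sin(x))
This is a 0/0 indeterminate form.

Apply L'Hôpital's rule: differentiate numerator and denominator separately.
  f(x) = 3·x^2   ⇒   f'(x) = 6·x
  g(x) = sin(x)   ⇒   g'(x) = cos(x)
  lim(x→0) f'(x)/g'(x) = lim(x→0) (6·x)/(cos(x))
  = 0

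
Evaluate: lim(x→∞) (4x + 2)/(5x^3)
This is an ∞/∞ indeterminate form.

Apply L'Hôpital's rule: differentiate numerator and denominator separately.
  f(x) = 4·x + 2   ⇒   f'(x) = 4
  g(x) = 5·x^3   ⇒   g'(x) = 15·x^2
  lim(x→∞) f'(x)/g'(x) = lim(x→∞) (4)/(15·x^2)
  = 0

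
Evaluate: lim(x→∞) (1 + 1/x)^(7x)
This is an exponential indeterminate form.

For exponential indeterminate forms, take the natural log:
  Let L = lim(x→∞) (1 + 1/x)^(7x)
  Then ln(L) = lim(x→∞) [exponent × ln(base)]
  Evaluate using L'Hôpital or standard limits, then exponentiate.
  L = e^(7)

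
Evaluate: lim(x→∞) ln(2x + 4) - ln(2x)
This is an ∞-∞ indeterminate form.

Combine fractions or rationalize to convert ∞-∞ to 0/0 form:
  lim(x→∞) ln(2x + 4) - ln(2x) = 0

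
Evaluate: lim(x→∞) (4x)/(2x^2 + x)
This is an ∞/∞ indeterminate form.

Apply L'Hôpital's rule: differentiate numerator and denominator separately.
  f(x) = 4·x   ⇒   f'(x) = 4
  g(x) = 2·x^2 + x   ⇒   g'(x) = 4·x + 1
  lim(x→∞) f'(x)/g'(x) = lim(x→∞) (4)/(4·x + 1)
  = 0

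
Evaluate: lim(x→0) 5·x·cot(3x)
This is a 0·∞ indeterminate form.

Rewrite 0·∞ as a quotient (0/0 or ∞/∞ form), then apply L'Hôpital's rule:
  lim(x→0) 5·x·cot(3x) = 5/3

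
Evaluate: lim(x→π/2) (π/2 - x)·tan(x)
This is a 0·∞ indeterminate form.

Rewrite 0·∞ as a quotient (0/0 or ∞/∞ form), then apply L'Hôpital's rule:
  lim(x→π/2) (π/2 - x)·tan(x) = 1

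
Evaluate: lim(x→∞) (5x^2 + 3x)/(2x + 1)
This is an ∞/∞ indeterminate form.

Apply L'Hôpital's rule: differentiate numerator and denominator separately.
  f(x) = 5·x^2 + 3·x   ⇒   f'(x) = 10·x + 3
  g(x) = 2·x + 1   ⇒   g'(x) = 2
  lim(x→∞) f'(x)/g'(x) = lim(x→∞) (10·x + 3)/(2)
  = ∞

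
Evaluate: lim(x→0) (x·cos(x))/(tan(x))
This is a 0/0 indeterminate form.

Apply L'Hôpital's rule: differentiate numerator and denominator separately.
  f(x) = x·cos(x)   ⇒   f'(x) = -x·sin(x) + cos(x)
  g(x) = tan(x)   ⇒   g'(x) = tan(x)^2 + 1
  lim(x→0) f'(x)/g'(x) = lim(x→0) (-x·sin(x) + cos(x))/(tan(x)^2 + 1)
  = 1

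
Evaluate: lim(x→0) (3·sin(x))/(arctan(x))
This is a 0/0 indeterminate form.

Apply L'Hôpital's rule: differentiate numerator and denominator separately.
  f(x) = 3·sin(x)   ⇒   f'(x) = 3·cos(x)
  g(x) = atan(x)   ⇒   g'(x) = 1/(x^2 + 1)
  lim(x→0) f'(x)/g'(x) = lim(x→0) (3·cos(x))/(1/(x^2 + 1))
  = 3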